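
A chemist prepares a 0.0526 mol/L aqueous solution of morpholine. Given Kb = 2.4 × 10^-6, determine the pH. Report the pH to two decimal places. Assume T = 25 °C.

pH = 10.55

C4H8ONH + H2O ⇌ C4H8ONH2+ + OH-
From the ICE table, Kb = x²/(0.0526 − x) = 2.4 × 10^-6.
Neglecting x in the denominator: x = √(2.4 × 10^-6 × 0.0526) = 3.55 × 10^-4 M
pOH = 3.45, so pH = 14.00 − pOH = 10.55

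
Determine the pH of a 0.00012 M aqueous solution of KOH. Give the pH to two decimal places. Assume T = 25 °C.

KOH is a strong base; [OH-] = 0.00012 M.
pOH = -log(0.00012) = 3.92
pH = 14.00 - 3.92 = 10.08

pH = 10.08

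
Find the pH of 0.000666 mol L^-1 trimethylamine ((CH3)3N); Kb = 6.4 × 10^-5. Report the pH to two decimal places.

pH = 10.25

(CH3)3N + H2O ⇌ (CH3)3NH+ + OH-
Kb = x²/(0.000666 − x) = 6.4 × 10^-5
x is not negligible relative to C₀; solve x² + 6.4e-05·x − 4.26e-08 = 0.
x = (−Kb + √(Kb² + 4·Kb·C₀))/2 = 1.77 × 10^-4 M
pOH = 3.75, so pH = 14.00 − pOH = 10.25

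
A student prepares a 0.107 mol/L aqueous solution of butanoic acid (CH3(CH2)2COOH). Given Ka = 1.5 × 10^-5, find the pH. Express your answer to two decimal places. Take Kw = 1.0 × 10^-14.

CH3(CH2)2COOH ⇌ CH3(CH2)2COO- + H+
From the ICE table, Ka = [H+]²/(0.107 − [H+]) = 1.5 × 10^-5.
Assume [H+] ≪ 0.107: [H+] ≈ √(1.5 × 10^-5 × 0.107) = 1.27 × 10^-3 M
Check: 1.2% ionized — well under 5%, approximation valid.
pH = −log(1.27 × 10^-3) = 2.90

pH = 2.90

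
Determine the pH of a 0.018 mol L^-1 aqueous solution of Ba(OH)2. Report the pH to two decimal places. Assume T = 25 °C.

pH = 12.56

Ba(OH)2 is a strong base (each formula unit releases 2 OH-); [OH-] = 0.036 M.
pOH = -log(0.036) = 1.44
pH = 14.00 - 1.44 = 12.56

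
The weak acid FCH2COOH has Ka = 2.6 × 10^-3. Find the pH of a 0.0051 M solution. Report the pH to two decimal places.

FCH2COOH ⇌ FCH2COO- + H+
Ka = [H+]²/(0.0051 − [H+]) = 2.6 × 10^-3
The 5% rule fails; solving [H+]² + Ka·[H+] − Ka·C₀ = 0 exactly:
[H+] = (−Ka + √(Ka² + 4·Ka·C₀))/2 = 2.57 × 10^-3 M
pH = −log[H+] = −log(2.57 × 10^-3) = 2.59

pH = 2.59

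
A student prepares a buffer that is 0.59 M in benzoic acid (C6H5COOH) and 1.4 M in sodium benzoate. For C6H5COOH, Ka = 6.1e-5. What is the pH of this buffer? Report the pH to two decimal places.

pH = 4.59

pKa = −log(6.1 × 10^-5) = 4.215
Using pH = pKa + log([base]/[acid]) with [base]/[acid] = 1.4/0.59:
pH = 4.215 + (+0.375) = 4.59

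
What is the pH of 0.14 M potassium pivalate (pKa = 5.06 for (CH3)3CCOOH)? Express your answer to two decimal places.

(CH3)3CCOO- is the conjugate base of the weak acid (CH3)3CCOOH.
Ka = 10^(−5.06) = 8.71 × 10^-6
Kb = Kw/Ka = 1.0×10^-14 / 8.71 × 10^-6 = 1.15 × 10^-9
Kb = [OH-]²/(0.14 − [OH-]) = 1.15 × 10^-9
Assume [OH-] ≪ 0.14: [OH-] ≈ √(1.15 × 10^-9 × 0.14) = 1.27 × 10^-5 M
Check: 0.0091% ionized — well under 5%, approximation valid.
pOH = 4.90, so pH = 14.00 − pOH = 9.10

pH = 9.10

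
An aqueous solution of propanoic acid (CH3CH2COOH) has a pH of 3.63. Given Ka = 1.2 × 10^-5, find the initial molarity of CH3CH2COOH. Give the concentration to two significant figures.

C₀ = 4.8 × 10^-3 M

[H+] = 10^(-3.63) = 2.34 × 10^-4 M = x
Ka = x²/(C₀ − x) ⇒ C₀ = x + x²/Ka
C₀ = 2.34 × 10^-4 + (2.34 × 10^-4)²/(1.2 × 10^-5) = 4.80 × 10^-3 M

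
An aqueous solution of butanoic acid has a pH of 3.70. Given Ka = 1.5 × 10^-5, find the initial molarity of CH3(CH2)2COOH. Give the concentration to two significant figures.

[H+] = 10^(-3.70) = 2.00 × 10^-4 M = x
Ka = x²/(C₀ − x) ⇒ C₀ = x + x²/Ka
C₀ = 2.00 × 10^-4 + (2.00 × 10^-4)²/(1.5 × 10^-5) = 2.87 × 10^-3 M

C₀ = 2.9 × 10^-3 M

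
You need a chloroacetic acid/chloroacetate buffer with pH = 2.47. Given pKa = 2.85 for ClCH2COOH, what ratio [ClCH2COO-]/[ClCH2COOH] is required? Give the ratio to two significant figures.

ratio = 0.42

pH = pKa + log(r) ⇒ log(r) = 2.47 − 2.85 = -0.38
r = [ClCH2COO-]/[ClCH2COOH] = 10^(-0.38) = 0.417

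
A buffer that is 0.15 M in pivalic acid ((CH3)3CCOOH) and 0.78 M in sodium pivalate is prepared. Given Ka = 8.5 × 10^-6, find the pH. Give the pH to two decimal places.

pH = 5.79

pKa = −log(8.5 × 10^-6) = 5.071
Using pH = pKa + log([base]/[acid]) with [base]/[acid] = 0.78/0.15:
pH = 5.071 + (+0.716) = 5.79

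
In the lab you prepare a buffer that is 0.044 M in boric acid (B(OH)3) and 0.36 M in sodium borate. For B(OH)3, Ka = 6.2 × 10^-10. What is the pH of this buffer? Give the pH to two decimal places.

pH = 10.12

pKa = −log(6.2 × 10^-10) = 9.208
Using pH = pKa + log([base]/[acid]) with [base]/[acid] = 0.36/0.044:
pH = 9.208 + (+0.913) = 10.12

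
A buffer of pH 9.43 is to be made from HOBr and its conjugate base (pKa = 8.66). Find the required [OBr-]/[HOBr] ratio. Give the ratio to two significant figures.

pH = pKa + log(r) ⇒ log(r) = 9.43 − 8.66 = +0.77
r = [OBr-]/[HOBr] = 10^(+0.77) = 5.89

ratio = 5.9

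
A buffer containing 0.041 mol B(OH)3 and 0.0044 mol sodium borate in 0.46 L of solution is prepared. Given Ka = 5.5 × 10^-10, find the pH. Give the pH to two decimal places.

pH = 8.29

pKa = −log(5.5 × 10^-10) = 9.260
Using pH = pKa + log([base]/[acid]) with [base]/[acid] = 0.0044/0.041:
pH = 9.260 + (-0.969) = 8.29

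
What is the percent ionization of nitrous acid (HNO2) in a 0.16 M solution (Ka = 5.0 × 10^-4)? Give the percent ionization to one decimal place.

5.4%

HNO2 ⇌ NO2- + H+; let x = [H+] at equilibrium.
Solve x² + 0.0005x − 8e-05 = 0 → x = 8.70 × 10^-3 M
Fraction ionized = 8.70 × 10^-3 / 0.16 = 0.0544 → 5.4%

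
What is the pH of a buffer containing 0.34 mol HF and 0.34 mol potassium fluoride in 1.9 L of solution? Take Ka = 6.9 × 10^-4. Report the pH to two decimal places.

pKa = −log(6.9 × 10^-4) = 3.161
Using pH = pKa + log([base]/[acid]) with [base]/[acid] = 0.34/0.34:
pH = 3.161 + (+0.000) = 3.16

pH = 3.16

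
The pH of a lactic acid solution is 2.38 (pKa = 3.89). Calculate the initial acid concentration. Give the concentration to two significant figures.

C₀ = 1.4 × 10^-1 M

[H+] = 10^(-2.38) = 4.17 × 10^-3 M = x
Ka = 10^(−3.89) = 1.29 × 10^-4
Ka = x²/(C₀ − x) ⇒ C₀ = x + x²/Ka
C₀ = 4.17 × 10^-3 + (4.17 × 10^-3)²/(1.29 × 10^-4) = 1.39 × 10^-1 M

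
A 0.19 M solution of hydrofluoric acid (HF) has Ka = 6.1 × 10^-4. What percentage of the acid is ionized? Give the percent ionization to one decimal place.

5.5%

HF ⇌ F- + H+; let x = [H+] at equilibrium.
Ka = x²/(C₀ − x); solving the quadratic gives x = 1.05 × 10^-2 M.
% ionization = x/C₀ × 100% = 1.05 × 10^-2/0.19 × 100% = 5.5%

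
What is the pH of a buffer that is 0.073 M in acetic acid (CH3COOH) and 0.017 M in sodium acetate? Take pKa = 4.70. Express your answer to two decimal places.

Henderson–Hasselbalch: pH = pKa + log([CH3COO-]/[CH3COOH]) = 4.70 + log(0.017/0.073)
pH = 4.70 + (-0.633) = 4.07

pH = 4.07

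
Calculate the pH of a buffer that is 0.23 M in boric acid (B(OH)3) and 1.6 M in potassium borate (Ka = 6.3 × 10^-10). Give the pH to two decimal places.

pH = 10.04

pKa = −log(6.3 × 10^-10) = 9.201
Henderson–Hasselbalch: pH = pKa + log([B(OH)4-]/[B(OH)3]) = 9.201 + log(1.6/0.23)
pH = 9.201 + (+0.842) = 10.04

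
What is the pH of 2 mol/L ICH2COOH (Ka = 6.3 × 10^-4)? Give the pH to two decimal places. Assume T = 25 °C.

ICH2COOH ⇌ ICH2COO- + H+
Let x = [H+] at equilibrium. Ka = x²/(2 − x).
Assume x ≪ 2: x ≈ √(6.3 × 10^-4 × 2) = 3.55 × 10^-2 M
pH = −log(3.55 × 10^-2) = 1.45

pH = 1.45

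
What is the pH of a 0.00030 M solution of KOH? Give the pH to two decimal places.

pH = 10.48

KOH is a strong base; [OH-] = 0.0003 M.
pOH = -log(0.0003) = 3.52
pH = 14.00 - 3.52 = 10.48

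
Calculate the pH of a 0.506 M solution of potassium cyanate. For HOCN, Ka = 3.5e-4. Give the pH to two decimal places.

pH = 8.58

OCN- is the conjugate base of the weak acid HOCN.
Kb = Kw/Ka = 1.0×10^-14 / 3.5 × 10^-4 = 2.86 × 10^-11
Kb = x²/(0.506 − x) = 2.86 × 10^-11
Since Kb ≪ C₀, x ≈ √(Kb·C₀) = 3.80 × 10^-6 M.
Check: 0.00075% ionized — well under 5%, approximation valid.
pOH = −log(3.80 × 10^-6) = 5.42; pH = 14.00 − 5.42 = 8.58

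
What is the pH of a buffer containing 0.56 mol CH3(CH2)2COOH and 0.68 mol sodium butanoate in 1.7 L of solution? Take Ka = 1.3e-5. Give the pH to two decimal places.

pH = 4.97

pKa = −log(1.3 × 10^-5) = 4.886
pH = pKa + log([A⁻]/[HA]) = 4.886 + log(0.68/0.56)
pH = 4.886 + (+0.084) = 4.97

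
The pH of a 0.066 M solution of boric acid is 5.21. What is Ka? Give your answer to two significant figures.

Ka = 5.8 × 10^-10

[H+] = 10^(-5.21) = 6.17 × 10^-6 M
At equilibrium [HA] = 0.066 − 6.17 × 10^-6 = 6.60 × 10^-2 M
Ka = [H+][A-]/[HA] = (6.17 × 10^-6)² / 6.60 × 10^-2 = 5.8 × 10^-10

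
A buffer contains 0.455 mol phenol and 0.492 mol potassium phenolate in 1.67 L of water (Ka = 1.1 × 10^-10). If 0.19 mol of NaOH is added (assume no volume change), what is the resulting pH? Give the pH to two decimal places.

pH = 10.37

OH- converts C6H5OH to C6H5O-: C6H5OH → 0.265 mol, C6H5O- → 0.682 mol.
pKa = −log(1.1 × 10^-10) = 9.959
pH = pKa + log([A⁻]/[HA]) = 9.959 + log(0.682/0.265) = 9.959 +0.411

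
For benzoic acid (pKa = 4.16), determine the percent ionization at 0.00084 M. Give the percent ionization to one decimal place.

C6H5COOH ⇌ C6H5COO- + H+; let x = [H+] at equilibrium.
Ka = 10^(−4.16) = 6.92 × 10^-5
Solve x² + 6.92e-05x − 5.81e-08 = 0 → x = 2.09 × 10^-4 M
% ionization = x/C₀ × 100% = 2.09 × 10^-4/0.00084 × 100% = 24.9%

24.9%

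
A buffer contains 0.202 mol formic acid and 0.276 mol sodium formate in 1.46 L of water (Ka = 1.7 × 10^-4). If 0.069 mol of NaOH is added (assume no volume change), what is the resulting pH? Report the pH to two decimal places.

pH = 4.18

OH- converts HCOOH to HCOO-: HCOOH → 0.133 mol, HCOO- → 0.345 mol.
pKa = −log(1.7 × 10^-4) = 3.770
pH = pKa + log(n_HCOO-/n_HCOOH) = 3.770 + log(0.345/0.133) = 3.770 + (+0.414)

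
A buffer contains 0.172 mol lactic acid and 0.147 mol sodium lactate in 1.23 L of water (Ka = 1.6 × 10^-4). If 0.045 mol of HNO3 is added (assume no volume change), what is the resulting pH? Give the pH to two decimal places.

pH = 3.47

Added H+ converts CH3CH(OH)COO- to CH3CH(OH)COOH: CH3CH(OH)COOH → 0.217 mol, CH3CH(OH)COO- → 0.102 mol.
pKa = −log(1.6 × 10^-4) = 3.796
pH = pKa + log(n_CH3CH(OH)COO-/n_CH3CH(OH)COOH) = 3.796 + log(0.102/0.217) = 3.796 + (-0.328)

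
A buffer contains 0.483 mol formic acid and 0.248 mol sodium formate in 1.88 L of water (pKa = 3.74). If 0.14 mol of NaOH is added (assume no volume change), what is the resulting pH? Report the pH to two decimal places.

pH = 3.79

OH- converts HCOOH to HCOO-: HCOOH → 0.343 mol, HCOO- → 0.388 mol.
pH = pKa + log(n_HCOO-/n_HCOOH) = 3.74 + log(0.388/0.343) = 3.74 + (+0.054)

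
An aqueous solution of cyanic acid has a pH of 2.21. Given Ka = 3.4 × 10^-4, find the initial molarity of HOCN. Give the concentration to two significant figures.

C₀ = 1.2 × 10^-1 M

[H+] = 10^(-2.21) = 6.17 × 10^-3 M = x
Ka = x²/(C₀ − x) ⇒ C₀ = x + x²/Ka
C₀ = 6.17 × 10^-3 + (6.17 × 10^-3)²/(3.4 × 10^-4) = 1.18 × 10^-1 M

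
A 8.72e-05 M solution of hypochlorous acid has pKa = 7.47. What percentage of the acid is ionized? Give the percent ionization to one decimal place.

2.0%

HOCl ⇌ OCl- + H+; let x = [H+] at equilibrium.
Ka = 10^(−7.47) = 3.39 × 10^-8
x ≈ √(Ka·C₀) = √(3.39 × 10^-8 × 8.72e-05) = 1.72 × 10^-6 M
Fraction ionized = 1.72 × 10^-6 / 8.72e-05 = 0.0197 → 2.0%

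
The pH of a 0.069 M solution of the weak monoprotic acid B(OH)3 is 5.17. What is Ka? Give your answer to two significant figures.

Ka = 6.6 × 10^-10

[H+] = 10^(-5.17) = 6.76 × 10^-6 M
At equilibrium [HA] = 0.069 − 6.76 × 10^-6 = 6.90 × 10^-2 M
Ka = [H+][A-]/[HA] = (6.76 × 10^-6)² / 6.90 × 10^-2 = 6.6 × 10^-10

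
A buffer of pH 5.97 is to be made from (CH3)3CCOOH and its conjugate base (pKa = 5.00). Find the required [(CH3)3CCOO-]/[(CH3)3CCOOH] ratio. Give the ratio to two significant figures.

pH = pKa + log(r) ⇒ log(r) = 5.97 − 5.00 = +0.97
r = [(CH3)3CCOO-]/[(CH3)3CCOOH] = 10^(+0.97) = 9.33

ratio = 9.3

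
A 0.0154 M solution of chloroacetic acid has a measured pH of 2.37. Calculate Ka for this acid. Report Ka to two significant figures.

Ka = 1.6 × 10^-3

[H+] = 10^(-2.37) = 4.27 × 10^-3 M
At equilibrium [HA] = 0.0154 − 4.27 × 10^-3 = 1.11 × 10^-2 M
Ka = [H+][A-]/[HA] = (4.27 × 10^-3)² / 1.11 × 10^-2 = 1.6 × 10^-3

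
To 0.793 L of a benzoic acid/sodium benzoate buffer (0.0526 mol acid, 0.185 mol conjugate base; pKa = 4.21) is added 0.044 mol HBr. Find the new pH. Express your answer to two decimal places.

After neutralization: n(C6H5COOH) = 0.0966 mol, n(C6H5COO-) = 0.141 mol.
pH = pKa + log([A⁻]/[HA]) = 4.21 + log(0.141/0.0966) = 4.21 +0.164

pH = 4.37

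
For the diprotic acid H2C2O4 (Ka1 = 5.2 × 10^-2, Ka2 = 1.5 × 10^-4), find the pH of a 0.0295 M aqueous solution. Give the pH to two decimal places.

Since Ka1 ≫ Ka2, the first ionization dominates [H+].
Ka1 = x²/(0.0295 − x) = 5.2 × 10^-2
Solving the quadratic: x = (−Ka1 + √(Ka1² + 4·Ka1·C₀))/2 = 2.10 × 10^-2 M
pH = −log(2.10 × 10^-2) = 1.68

pH = 1.68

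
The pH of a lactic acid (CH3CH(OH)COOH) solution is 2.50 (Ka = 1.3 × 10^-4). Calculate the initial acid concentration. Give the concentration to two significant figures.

C₀ = 8.0 × 10^-2 M

[H+] = 10^(-2.50) = 3.16 × 10^-3 M = x
Ka = x²/(C₀ − x) ⇒ C₀ = x + x²/Ka
C₀ = 3.16 × 10^-3 + (3.16 × 10^-3)²/(1.3 × 10^-4) = 8.00 × 10^-2 M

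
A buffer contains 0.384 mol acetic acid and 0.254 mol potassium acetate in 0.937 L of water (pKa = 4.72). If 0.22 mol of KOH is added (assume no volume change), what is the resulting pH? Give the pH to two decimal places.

pH = 5.18

After neutralization: n(CH3COOH) = 0.164 mol, n(CH3COO-) = 0.474 mol.
Henderson–Hasselbalch with mole ratio 0.474/0.164: pH = 4.72 + (+0.461)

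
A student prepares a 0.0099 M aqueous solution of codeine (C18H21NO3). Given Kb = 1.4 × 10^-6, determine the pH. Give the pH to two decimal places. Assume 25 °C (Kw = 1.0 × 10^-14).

pH = 10.07

C18H21NO3 + H2O ⇌ C18H22NO3+ + OH-
Kb = [OH-]²/(0.0099 − [OH-]) = 1.4 × 10^-6
Neglecting [OH-] in the denominator: [OH-] = √(1.4 × 10^-6 × 0.0099) = 1.18 × 10^-4 M
([OH-]/C₀ = 1.2% < 5%, so the approximation holds.)
pOH = −log(1.18 × 10^-4) = 3.93; pH = 14.00 − 3.93 = 10.07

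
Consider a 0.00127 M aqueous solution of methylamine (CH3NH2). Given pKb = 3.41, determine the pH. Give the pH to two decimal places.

CH3NH2 + H2O ⇌ CH3NH3+ + OH-
Kb = 10^(−3.41) = 3.89 × 10^-4
Kb = x²/(0.00127 − x) = 3.89 × 10^-4
x is not negligible relative to C₀; solve x² + 0.000389·x − 4.94e-07 = 0.
x = [−0.000389 + √(0.000389² + 1.98e-06)]/2 = 5.35 × 10^-4 M
pOH = 3.27, so pH = 14.00 − pOH = 10.73

pH = 10.73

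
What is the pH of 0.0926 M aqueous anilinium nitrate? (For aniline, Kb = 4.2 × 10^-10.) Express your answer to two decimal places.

pH = 2.83

C6H5NH3+ is the conjugate acid of the weak base C6H5NH2.
Ka = Kw/Kb = 1.0×10^-14 / 4.2 × 10^-10 = 2.38 × 10^-5
Ka = x²/(0.0926 − x) = 2.38 × 10^-5
Neglecting x in the denominator: x = √(2.38 × 10^-5 × 0.0926) = 1.48 × 10^-3 M
Check: 1.6% ionized — well under 5%, approximation valid.
pH = −log[H+] = −log(1.48 × 10^-3) = 2.83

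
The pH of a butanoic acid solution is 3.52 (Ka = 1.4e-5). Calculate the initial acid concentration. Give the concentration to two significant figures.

[H+] = 10^(-3.52) = 3.02 × 10^-4 M = x
Ka = x²/(C₀ − x) ⇒ C₀ = x + x²/Ka
C₀ = 3.02 × 10^-4 + (3.02 × 10^-4)²/(1.4 × 10^-5) = 6.82 × 10^-3 M

C₀ = 6.8 × 10^-3 M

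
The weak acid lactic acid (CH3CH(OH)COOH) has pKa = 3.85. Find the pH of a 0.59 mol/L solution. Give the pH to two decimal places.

pH = 2.04

CH3CH(OH)COOH ⇌ CH3CH(OH)COO- + H+
Ka = 10^(−3.85) = 1.41 × 10^-4
From the ICE table, Ka = x²/(0.59 − x) = 1.41 × 10^-4.
Neglecting x in the denominator: x = √(1.41 × 10^-4 × 0.59) = 9.12 × 10^-3 M
pH = −log[H+] = −log(9.12 × 10^-3) = 2.04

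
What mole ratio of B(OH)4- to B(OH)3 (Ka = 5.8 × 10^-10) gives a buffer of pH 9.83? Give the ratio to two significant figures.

ratio = 3.9

pKa = -log(5.8 × 10^-10) = 9.237
pH = pKa + log(r) ⇒ log(r) = 9.83 − 9.237 = +0.593
r = [B(OH)4-]/[B(OH)3] = 10^(+0.593) = 3.92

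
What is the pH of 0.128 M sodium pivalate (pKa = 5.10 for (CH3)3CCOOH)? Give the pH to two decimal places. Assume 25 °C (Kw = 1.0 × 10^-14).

pH = 9.10

(CH3)3CCOO- is the conjugate base of the weak acid (CH3)3CCOOH.
Ka = 10^(−5.10) = 7.94 × 10^-6
Kb = Kw/Ka = 1.0×10^-14 / 7.94 × 10^-6 = 1.26 × 10^-9
From the ICE table, Kb = [OH-]²/(0.128 − [OH-]) = 1.26 × 10^-9.
Since Kb ≪ C₀, [OH-] ≈ √(Kb·C₀) = 1.27 × 10^-5 M.
([OH-]/C₀ = 0.0099% < 5%, so the approximation holds.)
pOH = 4.90, so pH = 14.00 − pOH = 9.10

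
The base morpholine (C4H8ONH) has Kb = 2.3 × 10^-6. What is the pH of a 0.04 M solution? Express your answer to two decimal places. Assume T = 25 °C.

pH = 10.48

C4H8ONH + H2O ⇌ C4H8ONH2+ + OH-
From the ICE table, Kb = x²/(0.04 − x) = 2.3 × 10^-6.
Neglecting x in the denominator: x = √(2.3 × 10^-6 × 0.04) = 3.03 × 10^-4 M
Check: 0.76% ionized — well under 5%, approximation valid.
pOH = −log(3.03 × 10^-4) = 3.52; pH = 14.00 − 3.52 = 10.48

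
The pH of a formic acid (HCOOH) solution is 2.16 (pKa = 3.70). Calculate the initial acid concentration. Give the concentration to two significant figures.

C₀ = 2.5 × 10^-1 M

[H+] = 10^(-2.16) = 6.92 × 10^-3 M = x
Ka = 10^(−3.70) = 2.00 × 10^-4
Ka = x²/(C₀ − x) ⇒ C₀ = x + x²/Ka
C₀ = 6.92 × 10^-3 + (6.92 × 10^-3)²/(2.00 × 10^-4) = 2.46 × 10^-1 M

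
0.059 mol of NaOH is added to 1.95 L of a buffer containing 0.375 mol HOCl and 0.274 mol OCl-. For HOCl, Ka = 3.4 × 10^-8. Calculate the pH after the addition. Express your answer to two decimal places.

pH = 7.49

OH- converts HOCl to OCl-: HOCl → 0.316 mol, OCl- → 0.333 mol.
pKa = −log(3.4 × 10^-8) = 7.469
pH = pKa + log([A⁻]/[HA]) = 7.469 + log(0.333/0.316) = 7.469 +0.023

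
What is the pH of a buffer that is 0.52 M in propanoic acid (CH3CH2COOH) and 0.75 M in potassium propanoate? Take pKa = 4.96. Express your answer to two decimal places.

Using pH = pKa + log([base]/[acid]) with [base]/[acid] = 0.75/0.52:
pH = 4.96 + (+0.159) = 5.12

pH = 5.12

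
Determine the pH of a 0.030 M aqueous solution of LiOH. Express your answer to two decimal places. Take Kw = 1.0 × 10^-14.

LiOH is a strong base; [OH-] = 0.03 M.
pOH = -log(0.03) = 1.52
pH = 14.00 - 1.52 = 12.48

pH = 12.48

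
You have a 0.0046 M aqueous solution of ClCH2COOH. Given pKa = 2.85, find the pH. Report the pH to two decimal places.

ClCH2COOH ⇌ ClCH2COO- + H+
Ka = 10^(−2.85) = 1.41 × 10^-3
Ka = x²/(0.0046 − x) = 1.41 × 10^-3
Here C₀/Ka ≈ 3.26, so the small-x approximation fails. Use the quadratic:
x = (−Ka + √(Ka² + 4·Ka·C₀))/2 = 1.94 × 10^-3 M
pH = −log(1.94 × 10^-3) = 2.71

pH = 2.71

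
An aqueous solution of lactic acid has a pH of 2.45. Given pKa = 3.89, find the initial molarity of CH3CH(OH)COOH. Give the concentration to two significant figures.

[H+] = 10^(-2.45) = 3.55 × 10^-3 M = x
Ka = 10^(−3.89) = 1.29 × 10^-4
Ka = x²/(C₀ − x) ⇒ C₀ = x + x²/Ka
C₀ = 3.55 × 10^-3 + (3.55 × 10^-3)²/(1.29 × 10^-4) = 1.01 × 10^-1 M

C₀ = 1.0 × 10^-1 M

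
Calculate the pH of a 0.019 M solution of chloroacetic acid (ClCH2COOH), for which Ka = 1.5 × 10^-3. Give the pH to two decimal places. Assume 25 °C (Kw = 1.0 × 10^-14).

ClCH2COOH ⇌ ClCH2COO- + H+
From the ICE table, Ka = [H+]²/(0.019 − [H+]) = 1.5 × 10^-3.
Here C₀/Ka ≈ 12.7, so the small-[H+] approximation fails. Use the quadratic:
[H+] = (−Ka + √(Ka² + 4·Ka·C₀))/2 = 4.64 × 10^-3 M
pH = −log(4.64 × 10^-3) = 2.33

pH = 2.33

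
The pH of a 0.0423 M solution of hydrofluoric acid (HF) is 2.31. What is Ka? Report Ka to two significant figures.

Ka = 6.4 × 10^-4

[H+] = 10^(-2.31) = 4.90 × 10^-3 M
At equilibrium [HA] = 0.0423 − 4.90 × 10^-3 = 3.74 × 10^-2 M
Ka = [H+][A-]/[HA] = (4.90 × 10^-3)² / 3.74 × 10^-2 = 6.4 × 10^-4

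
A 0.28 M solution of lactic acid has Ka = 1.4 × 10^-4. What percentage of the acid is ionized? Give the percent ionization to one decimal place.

2.2%

CH3CH(OH)COOH ⇌ CH3CH(OH)COO- + H+; let x = [H+] at equilibrium.
x ≈ √(Ka·C₀) = √(1.4 × 10^-4 × 0.28) = 6.26 × 10^-3 M
Fraction ionized = 6.26 × 10^-3 / 0.28 = 0.0224 → 2.2%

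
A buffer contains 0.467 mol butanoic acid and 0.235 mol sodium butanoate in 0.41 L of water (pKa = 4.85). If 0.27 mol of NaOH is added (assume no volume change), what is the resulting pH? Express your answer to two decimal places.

pH = 5.26

OH- converts CH3(CH2)2COOH to CH3(CH2)2COO-: CH3(CH2)2COOH → 0.197 mol, CH3(CH2)2COO- → 0.505 mol.
Henderson–Hasselbalch with mole ratio 0.505/0.197: pH = 4.85 + (+0.409)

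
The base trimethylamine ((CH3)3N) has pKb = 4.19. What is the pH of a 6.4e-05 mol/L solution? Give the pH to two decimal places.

(CH3)3N + H2O ⇌ (CH3)3NH+ + OH-
Kb = 10^(−4.19) = 6.46 × 10^-5
Kb = [OH-]²/(6.4e-05 − [OH-]) = 6.46 × 10^-5
The 5% rule fails; solving [OH-]² + Kb·[OH-] − Kb·C₀ = 0 exactly:
[OH-] = (−Kb + √(Kb² + 4·Kb·C₀))/2 = 3.97 × 10^-5 M
pOH = 4.40, so pH = 14.00 − pOH = 9.60

pH = 9.60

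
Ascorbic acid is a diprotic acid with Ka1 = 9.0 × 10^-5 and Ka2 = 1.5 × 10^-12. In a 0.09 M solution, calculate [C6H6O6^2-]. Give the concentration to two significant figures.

1.5 × 10^-12 M

First ionization gives [H+] ≈ [HC6H6O6-] = 2.85 × 10^-3 M.
Second step: Ka2 = [H+][C6H6O6^2-]/[HC6H6O6-] ≈ [C6H6O6^2-] (since [H+] ≈ [HC6H6O6-]).
So [C6H6O6^2-] ≈ Ka2.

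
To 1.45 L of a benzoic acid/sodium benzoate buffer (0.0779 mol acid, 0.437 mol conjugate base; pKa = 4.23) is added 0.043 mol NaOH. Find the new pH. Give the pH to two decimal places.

pH = 5.37

After neutralization: n(C6H5COOH) = 0.0349 mol, n(C6H5COO-) = 0.48 mol.
Henderson–Hasselbalch with mole ratio 0.48/0.0349: pH = 4.23 + (+1.138)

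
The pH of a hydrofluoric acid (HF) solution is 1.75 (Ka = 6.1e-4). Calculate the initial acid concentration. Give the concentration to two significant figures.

C₀ = 5.4 × 10^-1 M

[H+] = 10^(-1.75) = 1.78 × 10^-2 M = x
Ka = x²/(C₀ − x) ⇒ C₀ = x + x²/Ka
C₀ = 1.78 × 10^-2 + (1.78 × 10^-2)²/(6.1 × 10^-4) = 5.37 × 10^-1 M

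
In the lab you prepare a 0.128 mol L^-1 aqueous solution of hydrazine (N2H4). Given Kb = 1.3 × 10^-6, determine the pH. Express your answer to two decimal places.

N2H4 + H2O ⇌ N2H5+ + OH-
Kb = [OH-]²/(0.128 − [OH-]) = 1.3 × 10^-6
Neglecting [OH-] in the denominator: [OH-] = √(1.3 × 10^-6 × 0.128) = 4.08 × 10^-4 M
([OH-]/C₀ = 0.32% < 5%, so the approximation holds.)
pOH = −log(4.08 × 10^-4) = 3.39; pH = 14.00 − 3.39 = 10.61

pH = 10.61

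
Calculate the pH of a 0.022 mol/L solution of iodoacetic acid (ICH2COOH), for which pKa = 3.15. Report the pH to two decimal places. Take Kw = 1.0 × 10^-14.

pH = 2.44

ICH2COOH ⇌ ICH2COO- + H+
Ka = 10^(−3.15) = 7.08 × 10^-4
From the ICE table, Ka = x²/(0.022 − x) = 7.08 × 10^-4.
x is not negligible relative to C₀; solve x² + 0.000708·x − 1.56e-05 = 0.
x = (−Ka + √(Ka² + 4·Ka·C₀))/2 = 3.61 × 10^-3 M
pH = −log[H+] = −log(3.61 × 10^-3) = 2.44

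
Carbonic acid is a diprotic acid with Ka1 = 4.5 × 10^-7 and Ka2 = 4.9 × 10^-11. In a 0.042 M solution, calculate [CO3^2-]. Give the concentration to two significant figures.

4.9 × 10^-11 M

First ionization gives [H+] ≈ [HCO3-] = 1.37 × 10^-4 M.
Second step: Ka2 = [H+][CO3^2-]/[HCO3-] ≈ [CO3^2-] (since [H+] ≈ [HCO3-]).
So [CO3^2-] ≈ Ka2.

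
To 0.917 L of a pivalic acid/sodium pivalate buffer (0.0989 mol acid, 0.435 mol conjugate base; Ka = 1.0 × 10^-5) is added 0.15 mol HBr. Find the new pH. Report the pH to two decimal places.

After neutralization: n((CH3)3CCOOH) = 0.249 mol, n((CH3)3CCOO-) = 0.285 mol.
pKa = −log(1.0 × 10^-5) = 5.000
pH = pKa + log(n_(CH3)3CCOO-/n_(CH3)3CCOOH) = 5.000 + log(0.285/0.249) = 5.000 + (+0.059)

pH = 5.06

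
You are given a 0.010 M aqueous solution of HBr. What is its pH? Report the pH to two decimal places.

HBr is a strong acid and dissociates completely, so [H+] = 0.010 M.
pH = -log(0.01) = 2.00

pH = 2.00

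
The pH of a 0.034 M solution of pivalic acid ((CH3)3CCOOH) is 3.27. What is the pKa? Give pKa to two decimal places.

pKa = 5.06

[H+] = 10^(-3.27) = 5.37 × 10^-4 M
At equilibrium [HA] = 0.034 − 5.37 × 10^-4 = 3.35 × 10^-2 M
Ka = [H+][A-]/[HA] = (5.37 × 10^-4)² / 3.35 × 10^-2 = 8.61 × 10^-6
pKa = -log(8.61 × 10^-6) = 5.06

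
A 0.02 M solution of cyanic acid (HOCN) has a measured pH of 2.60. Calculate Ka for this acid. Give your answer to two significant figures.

Ka = 3.6 × 10^-4

[H+] = 10^(-2.60) = 2.51 × 10^-3 M
At equilibrium [HA] = 0.02 − 2.51 × 10^-3 = 1.75 × 10^-2 M
Ka = [H+][A-]/[HA] = (2.51 × 10^-3)² / 1.75 × 10^-2 = 3.6 × 10^-4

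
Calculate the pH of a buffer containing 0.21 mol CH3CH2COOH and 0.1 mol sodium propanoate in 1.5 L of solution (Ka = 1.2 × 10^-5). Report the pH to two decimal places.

pKa = −log(1.2 × 10^-5) = 4.921
Henderson–Hasselbalch: pH = pKa + log([CH3CH2COO-]/[CH3CH2COOH]) = 4.921 + log(0.1/0.21)
pH = 4.921 + (-0.322) = 4.60

pH = 4.60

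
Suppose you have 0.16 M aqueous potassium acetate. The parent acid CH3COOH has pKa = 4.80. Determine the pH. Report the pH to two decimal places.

pH = 9.00

CH3COO- is the conjugate base of the weak acid CH3COOH.
Ka = 10^(−4.80) = 1.58 × 10^-5
Kb = Kw/Ka = 1.0×10^-14 / 1.58 × 10^-5 = 6.33 × 10^-10
Kb = x²/(0.16 − x) = 6.33 × 10^-10
Since Kb ≪ C₀, x ≈ √(Kb·C₀) = 1.01 × 10^-5 M.
Check: 0.0063% ionized — well under 5%, approximation valid.
pOH = −log(1.01 × 10^-5) = 5.00; pH = 14.00 − 5.00 = 9.00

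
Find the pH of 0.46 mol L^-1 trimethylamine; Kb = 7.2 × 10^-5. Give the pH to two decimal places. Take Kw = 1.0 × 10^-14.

pH = 11.76

(CH3)3N + H2O ⇌ (CH3)3NH+ + OH-
Kb = x²/(0.46 − x) = 7.2 × 10^-5
Since Kb ≪ C₀, x ≈ √(Kb·C₀) = 5.75 × 10^-3 M.
pOH = −log(5.75 × 10^-3) = 2.24; pH = 14.00 − 2.24 = 11.76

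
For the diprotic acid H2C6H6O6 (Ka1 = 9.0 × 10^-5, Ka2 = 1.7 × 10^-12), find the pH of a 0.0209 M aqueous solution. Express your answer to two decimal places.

pH = 2.88

Since Ka1 ≫ Ka2, the first ionization dominates [H+].
Ka1 = x²/(0.0209 − x) = 9.0 × 10^-5
Solving the quadratic: x = (−Ka1 + √(Ka1² + 4·Ka1·C₀))/2 = 1.33 × 10^-3 M
pH = −log(1.33 × 10^-3) = 2.88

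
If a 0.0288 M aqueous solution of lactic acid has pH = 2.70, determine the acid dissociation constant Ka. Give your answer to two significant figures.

Ka = 1.5 × 10^-4

[H+] = 10^(-2.70) = 2.00 × 10^-3 M
At equilibrium [HA] = 0.0288 − 2.00 × 10^-3 = 2.68 × 10^-2 M
Ka = [H+][A-]/[HA] = (2.00 × 10^-3)² / 2.68 × 10^-2 = 1.5 × 10^-4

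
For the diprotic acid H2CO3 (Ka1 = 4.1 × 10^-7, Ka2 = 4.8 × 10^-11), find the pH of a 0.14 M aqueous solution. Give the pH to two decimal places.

pH = 3.62

Ka1 ≫ Ka2, so treat the first dissociation as the only significant source of H+.
Ka1 = x²/(0.14 − x) = 4.1 × 10^-7
x ≈ √(4.1 × 10^-7 × 0.14) = 2.40 × 10^-4 M
pH = −log(2.40 × 10^-4) = 3.62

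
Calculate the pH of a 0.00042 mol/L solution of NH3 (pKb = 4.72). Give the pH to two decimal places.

pH = 9.91

NH3 + H2O ⇌ NH4+ + OH-
Kb = 10^(−4.72) = 1.91 × 10^-5
Kb = [OH-]²/(0.00042 − [OH-]) = 1.91 × 10^-5
The 5% rule fails; solving [OH-]² + Kb·[OH-] − Kb·C₀ = 0 exactly:
[OH-] = [−1.91e-05 + √(1.91e-05² + 3.21e-08)]/2 = 8.05 × 10^-5 M
pOH = −log(8.05 × 10^-5) = 4.09; pH = 14.00 − 4.09 = 9.91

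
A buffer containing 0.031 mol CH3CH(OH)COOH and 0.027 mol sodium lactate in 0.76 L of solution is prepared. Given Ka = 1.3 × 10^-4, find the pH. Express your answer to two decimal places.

pH = 3.83

pKa = −log(1.3 × 10^-4) = 3.886
pH = pKa + log([A⁻]/[HA]) = 3.886 + log(0.027/0.031)
pH = 3.886 + (-0.060) = 3.83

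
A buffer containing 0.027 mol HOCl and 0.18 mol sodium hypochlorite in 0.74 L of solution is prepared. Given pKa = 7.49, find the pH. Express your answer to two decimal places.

pH = 8.31

Henderson–Hasselbalch: pH = pKa + log([OCl-]/[HOCl]) = 7.49 + log(0.18/0.027)
pH = 7.49 + (+0.824) = 8.31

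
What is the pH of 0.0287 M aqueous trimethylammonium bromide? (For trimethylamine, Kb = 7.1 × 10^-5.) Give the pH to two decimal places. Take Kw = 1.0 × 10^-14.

(CH3)3NH+ is the conjugate acid of the weak base (CH3)3N.
Ka = Kw/Kb = 1.0×10^-14 / 7.1 × 10^-5 = 1.41 × 10^-10
Ka = [H+]²/(0.0287 − [H+]) = 1.41 × 10^-10
Assume [H+] ≪ 0.0287: [H+] ≈ √(1.41 × 10^-10 × 0.0287) = 2.01 × 10^-6 M
pH = −log(2.01 × 10^-6) = 5.70

pH = 5.70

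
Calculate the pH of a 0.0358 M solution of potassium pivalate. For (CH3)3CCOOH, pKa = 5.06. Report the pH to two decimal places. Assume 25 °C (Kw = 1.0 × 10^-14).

pH = 8.81

(CH3)3CCOO- is the conjugate base of the weak acid (CH3)3CCOOH.
Ka = 10^(−5.06) = 8.71 × 10^-6
Kb = Kw/Ka = 1.0×10^-14 / 8.71 × 10^-6 = 1.15 × 10^-9
From the ICE table, Kb = [OH-]²/(0.0358 − [OH-]) = 1.15 × 10^-9.
Since Kb ≪ C₀, [OH-] ≈ √(Kb·C₀) = 6.42 × 10^-6 M.
pOH = 5.19, so pH = 14.00 − pOH = 8.81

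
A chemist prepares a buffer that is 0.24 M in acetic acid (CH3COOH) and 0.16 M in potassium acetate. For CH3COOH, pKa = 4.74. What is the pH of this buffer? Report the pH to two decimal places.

Using pH = pKa + log([base]/[acid]) with [base]/[acid] = 0.16/0.24:
pH = 4.74 + (-0.176) = 4.56

pH = 4.56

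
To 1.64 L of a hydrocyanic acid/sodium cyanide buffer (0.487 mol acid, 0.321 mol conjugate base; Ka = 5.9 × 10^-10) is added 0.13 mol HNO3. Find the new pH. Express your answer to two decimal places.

Added H+ converts CN- to HCN: HCN → 0.617 mol, CN- → 0.191 mol.
pKa = −log(5.9 × 10^-10) = 9.229
pH = pKa + log(n_CN-/n_HCN) = 9.229 + log(0.191/0.617) = 9.229 + (-0.509)

pH = 8.72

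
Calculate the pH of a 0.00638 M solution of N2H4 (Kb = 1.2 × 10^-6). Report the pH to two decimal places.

N2H4 + H2O ⇌ N2H5+ + OH-
Let x = [OH-] at equilibrium. Kb = x²/(0.00638 − x).
Neglecting x in the denominator: x = √(1.2 × 10^-6 × 0.00638) = 8.75 × 10^-5 M
pOH = 4.06, so pH = 14.00 − pOH = 9.94

pH = 9.94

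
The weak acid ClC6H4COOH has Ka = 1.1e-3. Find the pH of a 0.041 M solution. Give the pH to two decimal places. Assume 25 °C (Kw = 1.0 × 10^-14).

pH = 2.21

ClC6H4COOH ⇌ ClC6H4COO- + H+
From the ICE table, Ka = [H+]²/(0.041 − [H+]) = 1.1 × 10^-3.
[H+] is not negligible relative to C₀; solve [H+]² + 0.0011·[H+] − 4.51e-05 = 0.
[H+] = [−0.0011 + √(0.0011² + 0.00018)]/2 = 6.19 × 10^-3 M
pH = −log(6.19 × 10^-3) = 2.21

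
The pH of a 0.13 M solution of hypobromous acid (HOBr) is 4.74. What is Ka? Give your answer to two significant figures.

[H+] = 10^(-4.74) = 1.82 × 10^-5 M
At equilibrium [HA] = 0.13 − 1.82 × 10^-5 = 1.30 × 10^-1 M
Ka = [H+][A-]/[HA] = (1.82 × 10^-5)² / 1.30 × 10^-1 = 2.5 × 10^-9

Ka = 2.5 × 10^-9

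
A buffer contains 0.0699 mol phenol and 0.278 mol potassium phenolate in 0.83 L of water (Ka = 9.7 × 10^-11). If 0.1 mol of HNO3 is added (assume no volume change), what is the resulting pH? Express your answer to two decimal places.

pH = 10.03

Added H+ converts C6H5O- to C6H5OH: C6H5OH → 0.17 mol, C6H5O- → 0.178 mol.
pKa = −log(9.7 × 10^-11) = 10.013
pH = pKa + log([A⁻]/[HA]) = 10.013 + log(0.178/0.17) = 10.013 +0.020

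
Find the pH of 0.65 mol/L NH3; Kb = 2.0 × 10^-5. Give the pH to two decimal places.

pH = 11.56

NH3 + H2O ⇌ NH4+ + OH-
Kb = x²/(0.65 − x) = 2.0 × 10^-5
Since Kb ≪ C₀, x ≈ √(Kb·C₀) = 3.61 × 10^-3 M.
pOH = −log(3.61 × 10^-3) = 2.44; pH = 14.00 − 2.44 = 11.56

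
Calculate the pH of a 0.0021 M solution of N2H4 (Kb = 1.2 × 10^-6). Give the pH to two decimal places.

pH = 9.70

N2H4 + H2O ⇌ N2H5+ + OH-
Kb = [OH-]²/(0.0021 − [OH-]) = 1.2 × 10^-6
Since Kb ≪ C₀, [OH-] ≈ √(Kb·C₀) = 5.02 × 10^-5 M.
Check: 2.4% ionized — well under 5%, approximation valid.
pOH = −log(5.02 × 10^-5) = 4.30; pH = 14.00 − 4.30 = 9.70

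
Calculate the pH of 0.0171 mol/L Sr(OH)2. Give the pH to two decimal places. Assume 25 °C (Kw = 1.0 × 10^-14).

Sr(OH)2 is a strong base (each formula unit releases 2 OH-); [OH-] = 0.0342 M.
pOH = -log(0.0342) = 1.47
pH = 14.00 - 1.47 = 12.53

pH = 12.53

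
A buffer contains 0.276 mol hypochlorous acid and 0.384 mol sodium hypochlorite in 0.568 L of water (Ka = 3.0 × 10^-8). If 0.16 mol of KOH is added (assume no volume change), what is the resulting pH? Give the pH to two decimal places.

pH = 8.19

OH- converts HOCl to OCl-: HOCl → 0.116 mol, OCl- → 0.544 mol.
pKa = −log(3.0 × 10^-8) = 7.523
pH = pKa + log([A⁻]/[HA]) = 7.523 + log(0.544/0.116) = 7.523 +0.671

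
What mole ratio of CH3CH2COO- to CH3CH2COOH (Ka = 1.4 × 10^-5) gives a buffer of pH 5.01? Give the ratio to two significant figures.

pKa = -log(1.4 × 10^-5) = 4.854
pH = pKa + log(r) ⇒ log(r) = 5.01 − 4.854 = +0.156
r = [CH3CH2COO-]/[CH3CH2COOH] = 10^(+0.156) = 1.43

ratio = 1.4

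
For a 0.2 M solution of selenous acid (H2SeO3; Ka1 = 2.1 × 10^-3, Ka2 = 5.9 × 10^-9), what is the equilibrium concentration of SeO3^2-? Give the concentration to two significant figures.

First ionization gives [H+] ≈ [HSeO3-] = 1.95 × 10^-2 M.
Second step: Ka2 = [H+][SeO3^2-]/[HSeO3-] ≈ [SeO3^2-] (since [H+] ≈ [HSeO3-]).
So [SeO3^2-] ≈ Ka2.

5.9 × 10^-9 M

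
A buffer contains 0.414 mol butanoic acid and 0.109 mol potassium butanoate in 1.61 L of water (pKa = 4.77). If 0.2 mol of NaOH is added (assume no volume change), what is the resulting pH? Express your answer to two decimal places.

pH = 4.93

After neutralization: n(CH3(CH2)2COOH) = 0.214 mol, n(CH3(CH2)2COO-) = 0.309 mol.
pH = pKa + log(n_CH3(CH2)2COO-/n_CH3(CH2)2COOH) = 4.77 + log(0.309/0.214) = 4.77 + (+0.160)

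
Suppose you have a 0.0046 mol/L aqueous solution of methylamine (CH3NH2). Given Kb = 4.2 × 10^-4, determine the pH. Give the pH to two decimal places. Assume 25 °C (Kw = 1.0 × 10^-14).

pH = 11.08

CH3NH2 + H2O ⇌ CH3NH3+ + OH-
Kb = [OH-]²/(0.0046 − [OH-]) = 4.2 × 10^-4
The 5% rule fails; solving [OH-]² + Kb·[OH-] − Kb·C₀ = 0 exactly:
[OH-] = (−Kb + √(Kb² + 4·Kb·C₀))/2 = 1.20 × 10^-3 M
pOH = 2.92, so pH = 14.00 − pOH = 11.08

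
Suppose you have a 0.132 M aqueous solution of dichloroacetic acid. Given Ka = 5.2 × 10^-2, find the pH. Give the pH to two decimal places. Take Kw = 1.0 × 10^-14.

Cl2CHCOOH ⇌ Cl2CHCOO- + H+
Ka = [H+]²/(0.132 − [H+]) = 5.2 × 10^-2
Here C₀/Ka ≈ 2.54, so the small-[H+] approximation fails. Use the quadratic:
[H+] = [−0.052 + √(0.052² + 0.0275)]/2 = 6.08 × 10^-2 M
pH = −log(6.08 × 10^-2) = 1.22

pH = 1.22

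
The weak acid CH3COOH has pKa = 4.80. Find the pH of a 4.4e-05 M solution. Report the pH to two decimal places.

pH = 4.71

CH3COOH ⇌ CH3COO- + H+
Ka = 10^(−4.80) = 1.58 × 10^-5
From the ICE table, Ka = x²/(4.4e-05 − x) = 1.58 × 10^-5.
x is not negligible relative to C₀; solve x² + 1.58e-05·x − 6.95e-10 = 0.
x = (−Ka + √(Ka² + 4·Ka·C₀))/2 = 1.96 × 10^-5 M
pH = −log[H+] = −log(1.96 × 10^-5) = 4.71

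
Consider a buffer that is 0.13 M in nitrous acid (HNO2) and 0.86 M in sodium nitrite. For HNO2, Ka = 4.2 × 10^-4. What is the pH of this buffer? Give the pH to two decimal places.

pH = 4.20

pKa = −log(4.2 × 10^-4) = 3.377
pH = pKa + log([A⁻]/[HA]) = 3.377 + log(0.86/0.13)
pH = 3.377 + (+0.821) = 4.20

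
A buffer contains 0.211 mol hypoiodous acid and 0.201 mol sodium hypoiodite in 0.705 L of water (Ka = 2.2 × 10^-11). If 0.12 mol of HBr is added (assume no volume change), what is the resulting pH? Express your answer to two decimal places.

After neutralization: n(HOI) = 0.331 mol, n(OI-) = 0.081 mol.
pKa = −log(2.2 × 10^-11) = 10.658
Henderson–Hasselbalch with mole ratio 0.081/0.331: pH = 10.658 + (-0.611)

pH = 10.05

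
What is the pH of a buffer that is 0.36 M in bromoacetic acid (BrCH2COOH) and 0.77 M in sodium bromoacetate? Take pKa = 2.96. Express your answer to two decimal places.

pH = pKa + log([A⁻]/[HA]) = 2.96 + log(0.77/0.36)
pH = 2.96 + (+0.330) = 3.29

pH = 3.29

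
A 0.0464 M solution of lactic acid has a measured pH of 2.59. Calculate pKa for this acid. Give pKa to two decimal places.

[H+] = 10^(-2.59) = 2.57 × 10^-3 M
At equilibrium [HA] = 0.0464 − 2.57 × 10^-3 = 4.38 × 10^-2 M
Ka = [H+][A-]/[HA] = (2.57 × 10^-3)² / 4.38 × 10^-2 = 1.51 × 10^-4
pKa = -log(1.51 × 10^-4) = 3.82

pKa = 3.82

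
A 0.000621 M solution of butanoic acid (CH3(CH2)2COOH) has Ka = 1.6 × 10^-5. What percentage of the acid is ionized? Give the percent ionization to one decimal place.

CH3(CH2)2COOH ⇌ CH3(CH2)2COO- + H+; let x = [H+] at equilibrium.
Solve x² + 1.6e-05x − 9.94e-09 = 0 → x = 9.20 × 10^-5 M
Fraction ionized = 9.20 × 10^-5 / 0.000621 = 0.1481 → 14.8%

14.8%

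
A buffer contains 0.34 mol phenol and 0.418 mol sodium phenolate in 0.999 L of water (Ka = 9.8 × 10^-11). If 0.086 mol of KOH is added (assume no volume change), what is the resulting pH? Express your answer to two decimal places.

OH- converts C6H5OH to C6H5O-: C6H5OH → 0.254 mol, C6H5O- → 0.504 mol.
pKa = −log(9.8 × 10^-11) = 10.009
pH = pKa + log(n_C6H5O-/n_C6H5OH) = 10.009 + log(0.504/0.254) = 10.009 + (+0.298)

pH = 10.31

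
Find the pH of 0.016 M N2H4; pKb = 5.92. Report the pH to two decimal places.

N2H4 + H2O ⇌ N2H5+ + OH-
Kb = 10^(−5.92) = 1.20 × 10^-6
Kb = x²/(0.016 − x) = 1.20 × 10^-6
Neglecting x in the denominator: x = √(1.20 × 10^-6 × 0.016) = 1.39 × 10^-4 M
Check: 0.87% ionized — well under 5%, approximation valid.
pOH = 3.86, so pH = 14.00 − pOH = 10.14

pH = 10.14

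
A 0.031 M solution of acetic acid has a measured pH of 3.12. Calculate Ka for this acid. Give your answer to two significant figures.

Ka = 1.9 × 10^-5

[H+] = 10^(-3.12) = 7.59 × 10^-4 M
At equilibrium [HA] = 0.031 − 7.59 × 10^-4 = 3.02 × 10^-2 M
Ka = [H+][A-]/[HA] = (7.59 × 10^-4)² / 3.02 × 10^-2 = 1.9 × 10^-5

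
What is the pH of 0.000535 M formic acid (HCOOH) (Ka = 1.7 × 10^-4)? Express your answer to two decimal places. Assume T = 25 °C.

pH = 3.64

HCOOH ⇌ HCOO- + H+
Ka = [H+]²/(0.000535 − [H+]) = 1.7 × 10^-4
[H+] is not negligible relative to C₀; solve [H+]² + 0.00017·[H+] − 9.1e-08 = 0.
[H+] = [−0.00017 + √(0.00017² + 3.64e-07)]/2 = 2.28 × 10^-4 M
pH = −log(2.28 × 10^-4) = 3.64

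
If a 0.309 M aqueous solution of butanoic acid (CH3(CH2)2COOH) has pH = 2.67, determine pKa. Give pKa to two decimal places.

pKa = 4.83

[H+] = 10^(-2.67) = 2.14 × 10^-3 M
At equilibrium [HA] = 0.309 − 2.14 × 10^-3 = 3.07 × 10^-1 M
Ka = [H+][A-]/[HA] = (2.14 × 10^-3)² / 3.07 × 10^-1 = 1.49 × 10^-5
pKa = -log(1.49 × 10^-5) = 4.83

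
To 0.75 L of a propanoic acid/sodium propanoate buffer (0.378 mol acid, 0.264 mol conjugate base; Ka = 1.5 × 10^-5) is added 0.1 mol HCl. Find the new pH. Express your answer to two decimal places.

pH = 4.36

Added H+ converts CH3CH2COO- to CH3CH2COOH: CH3CH2COOH → 0.478 mol, CH3CH2COO- → 0.164 mol.
pKa = −log(1.5 × 10^-5) = 4.824
pH = pKa + log([A⁻]/[HA]) = 4.824 + log(0.164/0.478) = 4.824 -0.465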